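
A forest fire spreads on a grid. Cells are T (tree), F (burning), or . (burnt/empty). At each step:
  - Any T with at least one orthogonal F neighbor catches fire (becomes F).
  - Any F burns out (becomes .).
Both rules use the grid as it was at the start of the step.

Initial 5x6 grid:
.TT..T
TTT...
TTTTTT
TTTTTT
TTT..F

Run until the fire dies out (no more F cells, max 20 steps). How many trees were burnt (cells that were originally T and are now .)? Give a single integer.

Answer: 20

Derivation:
Step 1: +1 fires, +1 burnt (F count now 1)
Step 2: +2 fires, +1 burnt (F count now 2)
Step 3: +2 fires, +2 burnt (F count now 2)
Step 4: +2 fires, +2 burnt (F count now 2)
Step 5: +3 fires, +2 burnt (F count now 3)
Step 6: +4 fires, +3 burnt (F count now 4)
Step 7: +4 fires, +4 burnt (F count now 4)
Step 8: +2 fires, +4 burnt (F count now 2)
Step 9: +0 fires, +2 burnt (F count now 0)
Fire out after step 9
Initially T: 21, now '.': 29
Total burnt (originally-T cells now '.'): 20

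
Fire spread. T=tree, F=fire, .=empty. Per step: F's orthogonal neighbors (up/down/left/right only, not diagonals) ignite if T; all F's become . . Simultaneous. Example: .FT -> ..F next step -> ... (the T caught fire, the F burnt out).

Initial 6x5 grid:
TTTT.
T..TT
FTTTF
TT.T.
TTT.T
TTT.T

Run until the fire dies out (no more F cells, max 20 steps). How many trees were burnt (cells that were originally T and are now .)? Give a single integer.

Answer: 19

Derivation:
Step 1: +5 fires, +2 burnt (F count now 5)
Step 2: +6 fires, +5 burnt (F count now 6)
Step 3: +4 fires, +6 burnt (F count now 4)
Step 4: +3 fires, +4 burnt (F count now 3)
Step 5: +1 fires, +3 burnt (F count now 1)
Step 6: +0 fires, +1 burnt (F count now 0)
Fire out after step 6
Initially T: 21, now '.': 28
Total burnt (originally-T cells now '.'): 19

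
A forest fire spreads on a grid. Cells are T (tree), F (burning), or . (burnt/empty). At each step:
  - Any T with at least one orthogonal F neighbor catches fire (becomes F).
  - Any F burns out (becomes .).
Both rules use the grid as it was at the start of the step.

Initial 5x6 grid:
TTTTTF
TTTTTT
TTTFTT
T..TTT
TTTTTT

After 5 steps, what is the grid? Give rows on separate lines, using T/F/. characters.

Step 1: 6 trees catch fire, 2 burn out
  TTTTF.
  TTTFTF
  TTF.FT
  T..FTT
  TTTTTT
Step 2: 7 trees catch fire, 6 burn out
  TTTF..
  TTF.F.
  TF...F
  T...FT
  TTTFTT
Step 3: 6 trees catch fire, 7 burn out
  TTF...
  TF....
  F.....
  T....F
  TTF.FT
Step 4: 5 trees catch fire, 6 burn out
  TF....
  F.....
  ......
  F.....
  TF...F
Step 5: 2 trees catch fire, 5 burn out
  F.....
  ......
  ......
  ......
  F.....

F.....
......
......
......
F.....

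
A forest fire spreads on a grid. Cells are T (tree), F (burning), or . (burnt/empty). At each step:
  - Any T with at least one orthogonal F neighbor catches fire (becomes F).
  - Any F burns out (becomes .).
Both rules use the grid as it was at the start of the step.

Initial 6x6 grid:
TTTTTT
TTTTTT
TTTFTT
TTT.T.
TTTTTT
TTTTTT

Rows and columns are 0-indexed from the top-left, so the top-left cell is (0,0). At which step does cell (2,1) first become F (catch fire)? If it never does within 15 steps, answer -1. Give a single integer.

Step 1: cell (2,1)='T' (+3 fires, +1 burnt)
Step 2: cell (2,1)='F' (+7 fires, +3 burnt)
  -> target ignites at step 2
Step 3: cell (2,1)='.' (+8 fires, +7 burnt)
Step 4: cell (2,1)='.' (+9 fires, +8 burnt)
Step 5: cell (2,1)='.' (+5 fires, +9 burnt)
Step 6: cell (2,1)='.' (+1 fires, +5 burnt)
Step 7: cell (2,1)='.' (+0 fires, +1 burnt)
  fire out at step 7

2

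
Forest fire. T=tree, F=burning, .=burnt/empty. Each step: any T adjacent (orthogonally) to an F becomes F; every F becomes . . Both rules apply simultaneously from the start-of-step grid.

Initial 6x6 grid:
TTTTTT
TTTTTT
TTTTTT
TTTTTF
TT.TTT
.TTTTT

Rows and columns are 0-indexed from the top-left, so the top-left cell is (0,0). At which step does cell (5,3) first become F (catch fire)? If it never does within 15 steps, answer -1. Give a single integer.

Step 1: cell (5,3)='T' (+3 fires, +1 burnt)
Step 2: cell (5,3)='T' (+5 fires, +3 burnt)
Step 3: cell (5,3)='T' (+6 fires, +5 burnt)
Step 4: cell (5,3)='F' (+5 fires, +6 burnt)
  -> target ignites at step 4
Step 5: cell (5,3)='.' (+6 fires, +5 burnt)
Step 6: cell (5,3)='.' (+5 fires, +6 burnt)
Step 7: cell (5,3)='.' (+2 fires, +5 burnt)
Step 8: cell (5,3)='.' (+1 fires, +2 burnt)
Step 9: cell (5,3)='.' (+0 fires, +1 burnt)
  fire out at step 9

4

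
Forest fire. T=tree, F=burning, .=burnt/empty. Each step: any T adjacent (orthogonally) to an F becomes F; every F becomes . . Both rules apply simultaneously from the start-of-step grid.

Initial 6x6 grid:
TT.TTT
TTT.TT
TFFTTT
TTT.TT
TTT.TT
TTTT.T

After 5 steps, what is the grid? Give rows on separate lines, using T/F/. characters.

Step 1: 6 trees catch fire, 2 burn out
  TT.TTT
  TFF.TT
  F..FTT
  TFF.TT
  TTT.TT
  TTTT.T
Step 2: 6 trees catch fire, 6 burn out
  TF.TTT
  F...TT
  ....FT
  F...TT
  TFF.TT
  TTTT.T
Step 3: 7 trees catch fire, 6 burn out
  F..TTT
  ....FT
  .....F
  ....FT
  F...TT
  TFFT.T
Step 4: 6 trees catch fire, 7 burn out
  ...TFT
  .....F
  ......
  .....F
  ....FT
  F..F.T
Step 5: 3 trees catch fire, 6 burn out
  ...F.F
  ......
  ......
  ......
  .....F
  .....T

...F.F
......
......
......
.....F
.....T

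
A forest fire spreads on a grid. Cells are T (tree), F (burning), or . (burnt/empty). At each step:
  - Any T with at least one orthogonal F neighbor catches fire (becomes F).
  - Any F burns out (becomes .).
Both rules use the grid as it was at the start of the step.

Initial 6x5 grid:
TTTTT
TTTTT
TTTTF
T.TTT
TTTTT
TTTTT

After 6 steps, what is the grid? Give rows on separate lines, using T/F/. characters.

Step 1: 3 trees catch fire, 1 burn out
  TTTTT
  TTTTF
  TTTF.
  T.TTF
  TTTTT
  TTTTT
Step 2: 5 trees catch fire, 3 burn out
  TTTTF
  TTTF.
  TTF..
  T.TF.
  TTTTF
  TTTTT
Step 3: 6 trees catch fire, 5 burn out
  TTTF.
  TTF..
  TF...
  T.F..
  TTTF.
  TTTTF
Step 4: 5 trees catch fire, 6 burn out
  TTF..
  TF...
  F....
  T....
  TTF..
  TTTF.
Step 5: 5 trees catch fire, 5 burn out
  TF...
  F....
  .....
  F....
  TF...
  TTF..
Step 6: 3 trees catch fire, 5 burn out
  F....
  .....
  .....
  .....
  F....
  TF...

F....
.....
.....
.....
F....
TF...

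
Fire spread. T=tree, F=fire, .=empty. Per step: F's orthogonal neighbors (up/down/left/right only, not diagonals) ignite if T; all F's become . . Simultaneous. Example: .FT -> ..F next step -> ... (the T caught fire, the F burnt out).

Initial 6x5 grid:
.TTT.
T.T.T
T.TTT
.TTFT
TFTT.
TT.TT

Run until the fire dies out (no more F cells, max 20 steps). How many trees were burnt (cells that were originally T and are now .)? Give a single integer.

Answer: 18

Derivation:
Step 1: +8 fires, +2 burnt (F count now 8)
Step 2: +4 fires, +8 burnt (F count now 4)
Step 3: +3 fires, +4 burnt (F count now 3)
Step 4: +1 fires, +3 burnt (F count now 1)
Step 5: +2 fires, +1 burnt (F count now 2)
Step 6: +0 fires, +2 burnt (F count now 0)
Fire out after step 6
Initially T: 20, now '.': 28
Total burnt (originally-T cells now '.'): 18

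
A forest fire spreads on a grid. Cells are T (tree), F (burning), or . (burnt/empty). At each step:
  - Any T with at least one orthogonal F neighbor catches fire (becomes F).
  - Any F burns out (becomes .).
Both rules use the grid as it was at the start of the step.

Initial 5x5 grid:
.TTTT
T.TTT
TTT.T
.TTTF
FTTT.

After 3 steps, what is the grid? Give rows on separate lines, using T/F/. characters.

Step 1: 3 trees catch fire, 2 burn out
  .TTTT
  T.TTT
  TTT.F
  .TTF.
  .FTT.
Step 2: 5 trees catch fire, 3 burn out
  .TTTT
  T.TTF
  TTT..
  .FF..
  ..FF.
Step 3: 4 trees catch fire, 5 burn out
  .TTTF
  T.TF.
  TFF..
  .....
  .....

.TTTF
T.TF.
TFF..
.....
.....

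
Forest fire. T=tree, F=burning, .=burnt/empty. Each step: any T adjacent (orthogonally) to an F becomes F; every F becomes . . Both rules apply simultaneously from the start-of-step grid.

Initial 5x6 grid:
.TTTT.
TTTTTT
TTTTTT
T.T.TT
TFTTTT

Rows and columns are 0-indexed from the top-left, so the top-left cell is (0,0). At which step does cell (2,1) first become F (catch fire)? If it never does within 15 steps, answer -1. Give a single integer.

Step 1: cell (2,1)='T' (+2 fires, +1 burnt)
Step 2: cell (2,1)='T' (+3 fires, +2 burnt)
Step 3: cell (2,1)='T' (+3 fires, +3 burnt)
Step 4: cell (2,1)='F' (+6 fires, +3 burnt)
  -> target ignites at step 4
Step 5: cell (2,1)='.' (+5 fires, +6 burnt)
Step 6: cell (2,1)='.' (+4 fires, +5 burnt)
Step 7: cell (2,1)='.' (+2 fires, +4 burnt)
Step 8: cell (2,1)='.' (+0 fires, +2 burnt)
  fire out at step 8

4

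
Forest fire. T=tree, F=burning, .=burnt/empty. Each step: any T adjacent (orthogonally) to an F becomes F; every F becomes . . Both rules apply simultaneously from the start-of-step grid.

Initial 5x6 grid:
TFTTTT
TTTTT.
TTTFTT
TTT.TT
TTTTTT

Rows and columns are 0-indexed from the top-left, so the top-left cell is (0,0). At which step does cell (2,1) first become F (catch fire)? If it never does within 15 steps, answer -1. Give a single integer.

Step 1: cell (2,1)='T' (+6 fires, +2 burnt)
Step 2: cell (2,1)='F' (+8 fires, +6 burnt)
  -> target ignites at step 2
Step 3: cell (2,1)='.' (+6 fires, +8 burnt)
Step 4: cell (2,1)='.' (+5 fires, +6 burnt)
Step 5: cell (2,1)='.' (+1 fires, +5 burnt)
Step 6: cell (2,1)='.' (+0 fires, +1 burnt)
  fire out at step 6

2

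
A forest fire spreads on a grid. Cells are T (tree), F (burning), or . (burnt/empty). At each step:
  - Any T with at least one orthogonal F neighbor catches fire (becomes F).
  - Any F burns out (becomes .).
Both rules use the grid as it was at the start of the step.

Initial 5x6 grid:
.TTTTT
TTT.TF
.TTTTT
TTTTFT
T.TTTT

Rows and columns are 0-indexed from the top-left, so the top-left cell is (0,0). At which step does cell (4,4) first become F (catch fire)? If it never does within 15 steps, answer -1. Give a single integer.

Step 1: cell (4,4)='F' (+7 fires, +2 burnt)
  -> target ignites at step 1
Step 2: cell (4,4)='.' (+5 fires, +7 burnt)
Step 3: cell (4,4)='.' (+4 fires, +5 burnt)
Step 4: cell (4,4)='.' (+4 fires, +4 burnt)
Step 5: cell (4,4)='.' (+3 fires, +4 burnt)
Step 6: cell (4,4)='.' (+1 fires, +3 burnt)
Step 7: cell (4,4)='.' (+0 fires, +1 burnt)
  fire out at step 7

1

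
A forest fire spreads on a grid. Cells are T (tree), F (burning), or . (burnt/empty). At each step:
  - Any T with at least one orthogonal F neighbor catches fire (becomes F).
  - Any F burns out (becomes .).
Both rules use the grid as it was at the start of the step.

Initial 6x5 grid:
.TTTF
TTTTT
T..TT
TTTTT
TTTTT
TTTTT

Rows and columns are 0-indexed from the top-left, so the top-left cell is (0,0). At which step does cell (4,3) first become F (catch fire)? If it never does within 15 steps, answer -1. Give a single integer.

Step 1: cell (4,3)='T' (+2 fires, +1 burnt)
Step 2: cell (4,3)='T' (+3 fires, +2 burnt)
Step 3: cell (4,3)='T' (+4 fires, +3 burnt)
Step 4: cell (4,3)='T' (+3 fires, +4 burnt)
Step 5: cell (4,3)='F' (+4 fires, +3 burnt)
  -> target ignites at step 5
Step 6: cell (4,3)='.' (+4 fires, +4 burnt)
Step 7: cell (4,3)='.' (+3 fires, +4 burnt)
Step 8: cell (4,3)='.' (+2 fires, +3 burnt)
Step 9: cell (4,3)='.' (+1 fires, +2 burnt)
Step 10: cell (4,3)='.' (+0 fires, +1 burnt)
  fire out at step 10

5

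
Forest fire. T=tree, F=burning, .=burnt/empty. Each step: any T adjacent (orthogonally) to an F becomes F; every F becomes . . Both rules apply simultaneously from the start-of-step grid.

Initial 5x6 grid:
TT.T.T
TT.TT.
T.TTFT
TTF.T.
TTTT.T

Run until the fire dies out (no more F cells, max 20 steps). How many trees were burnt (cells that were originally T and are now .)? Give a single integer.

Step 1: +7 fires, +2 burnt (F count now 7)
Step 2: +4 fires, +7 burnt (F count now 4)
Step 3: +3 fires, +4 burnt (F count now 3)
Step 4: +1 fires, +3 burnt (F count now 1)
Step 5: +2 fires, +1 burnt (F count now 2)
Step 6: +1 fires, +2 burnt (F count now 1)
Step 7: +0 fires, +1 burnt (F count now 0)
Fire out after step 7
Initially T: 20, now '.': 28
Total burnt (originally-T cells now '.'): 18

Answer: 18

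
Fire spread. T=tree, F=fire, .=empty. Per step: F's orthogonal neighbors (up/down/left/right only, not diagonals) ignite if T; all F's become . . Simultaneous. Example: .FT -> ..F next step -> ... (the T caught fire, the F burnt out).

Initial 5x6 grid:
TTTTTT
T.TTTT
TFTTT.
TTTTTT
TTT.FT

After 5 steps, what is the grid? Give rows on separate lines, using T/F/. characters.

Step 1: 5 trees catch fire, 2 burn out
  TTTTTT
  T.TTTT
  F.FTT.
  TFTTFT
  TTT..F
Step 2: 9 trees catch fire, 5 burn out
  TTTTTT
  F.FTTT
  ...FF.
  F.FF.F
  TFT...
Step 3: 6 trees catch fire, 9 burn out
  FTFTTT
  ...FFT
  ......
  ......
  F.F...
Step 4: 4 trees catch fire, 6 burn out
  .F.FFT
  .....F
  ......
  ......
  ......
Step 5: 1 trees catch fire, 4 burn out
  .....F
  ......
  ......
  ......
  ......

.....F
......
......
......
......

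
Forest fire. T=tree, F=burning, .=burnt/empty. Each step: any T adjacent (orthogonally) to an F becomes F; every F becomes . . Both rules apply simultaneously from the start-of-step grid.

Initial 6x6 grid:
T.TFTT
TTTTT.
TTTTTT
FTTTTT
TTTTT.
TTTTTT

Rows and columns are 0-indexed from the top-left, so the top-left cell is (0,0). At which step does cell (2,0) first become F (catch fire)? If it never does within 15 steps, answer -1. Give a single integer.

Step 1: cell (2,0)='F' (+6 fires, +2 burnt)
  -> target ignites at step 1
Step 2: cell (2,0)='.' (+9 fires, +6 burnt)
Step 3: cell (2,0)='.' (+7 fires, +9 burnt)
Step 4: cell (2,0)='.' (+4 fires, +7 burnt)
Step 5: cell (2,0)='.' (+3 fires, +4 burnt)
Step 6: cell (2,0)='.' (+1 fires, +3 burnt)
Step 7: cell (2,0)='.' (+1 fires, +1 burnt)
Step 8: cell (2,0)='.' (+0 fires, +1 burnt)
  fire out at step 8

1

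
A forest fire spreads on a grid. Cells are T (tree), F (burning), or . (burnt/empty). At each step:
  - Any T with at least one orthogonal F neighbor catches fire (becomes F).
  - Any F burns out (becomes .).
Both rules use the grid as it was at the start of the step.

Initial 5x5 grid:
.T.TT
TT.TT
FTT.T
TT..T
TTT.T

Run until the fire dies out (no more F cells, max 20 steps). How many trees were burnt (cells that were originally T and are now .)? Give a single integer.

Step 1: +3 fires, +1 burnt (F count now 3)
Step 2: +4 fires, +3 burnt (F count now 4)
Step 3: +2 fires, +4 burnt (F count now 2)
Step 4: +1 fires, +2 burnt (F count now 1)
Step 5: +0 fires, +1 burnt (F count now 0)
Fire out after step 5
Initially T: 17, now '.': 18
Total burnt (originally-T cells now '.'): 10

Answer: 10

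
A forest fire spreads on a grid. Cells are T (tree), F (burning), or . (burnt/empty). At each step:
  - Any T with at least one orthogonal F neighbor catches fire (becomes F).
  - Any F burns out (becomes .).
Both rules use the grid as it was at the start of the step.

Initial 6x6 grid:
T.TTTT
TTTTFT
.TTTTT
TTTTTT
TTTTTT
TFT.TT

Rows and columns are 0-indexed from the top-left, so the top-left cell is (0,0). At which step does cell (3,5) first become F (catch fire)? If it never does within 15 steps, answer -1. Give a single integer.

Step 1: cell (3,5)='T' (+7 fires, +2 burnt)
Step 2: cell (3,5)='T' (+9 fires, +7 burnt)
Step 3: cell (3,5)='F' (+10 fires, +9 burnt)
  -> target ignites at step 3
Step 4: cell (3,5)='.' (+3 fires, +10 burnt)
Step 5: cell (3,5)='.' (+2 fires, +3 burnt)
Step 6: cell (3,5)='.' (+0 fires, +2 burnt)
  fire out at step 6

3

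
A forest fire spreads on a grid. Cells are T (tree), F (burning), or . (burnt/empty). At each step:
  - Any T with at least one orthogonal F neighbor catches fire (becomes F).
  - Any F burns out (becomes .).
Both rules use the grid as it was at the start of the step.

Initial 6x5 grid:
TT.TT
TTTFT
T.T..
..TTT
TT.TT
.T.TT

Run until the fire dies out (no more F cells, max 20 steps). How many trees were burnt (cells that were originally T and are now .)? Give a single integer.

Step 1: +3 fires, +1 burnt (F count now 3)
Step 2: +3 fires, +3 burnt (F count now 3)
Step 3: +3 fires, +3 burnt (F count now 3)
Step 4: +3 fires, +3 burnt (F count now 3)
Step 5: +2 fires, +3 burnt (F count now 2)
Step 6: +2 fires, +2 burnt (F count now 2)
Step 7: +1 fires, +2 burnt (F count now 1)
Step 8: +0 fires, +1 burnt (F count now 0)
Fire out after step 8
Initially T: 20, now '.': 27
Total burnt (originally-T cells now '.'): 17

Answer: 17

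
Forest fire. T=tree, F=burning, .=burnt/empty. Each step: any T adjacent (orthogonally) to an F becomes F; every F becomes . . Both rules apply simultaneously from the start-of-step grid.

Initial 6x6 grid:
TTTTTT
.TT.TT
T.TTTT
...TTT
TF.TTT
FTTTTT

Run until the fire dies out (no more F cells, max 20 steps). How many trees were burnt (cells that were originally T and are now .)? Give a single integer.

Step 1: +2 fires, +2 burnt (F count now 2)
Step 2: +1 fires, +2 burnt (F count now 1)
Step 3: +1 fires, +1 burnt (F count now 1)
Step 4: +2 fires, +1 burnt (F count now 2)
Step 5: +3 fires, +2 burnt (F count now 3)
Step 6: +3 fires, +3 burnt (F count now 3)
Step 7: +3 fires, +3 burnt (F count now 3)
Step 8: +3 fires, +3 burnt (F count now 3)
Step 9: +4 fires, +3 burnt (F count now 4)
Step 10: +3 fires, +4 burnt (F count now 3)
Step 11: +1 fires, +3 burnt (F count now 1)
Step 12: +0 fires, +1 burnt (F count now 0)
Fire out after step 12
Initially T: 27, now '.': 35
Total burnt (originally-T cells now '.'): 26

Answer: 26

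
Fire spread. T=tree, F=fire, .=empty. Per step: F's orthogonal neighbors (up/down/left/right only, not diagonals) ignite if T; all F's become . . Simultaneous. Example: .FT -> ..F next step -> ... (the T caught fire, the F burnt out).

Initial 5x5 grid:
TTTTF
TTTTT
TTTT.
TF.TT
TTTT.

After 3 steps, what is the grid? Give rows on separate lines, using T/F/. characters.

Step 1: 5 trees catch fire, 2 burn out
  TTTF.
  TTTTF
  TFTT.
  F..TT
  TFTT.
Step 2: 7 trees catch fire, 5 burn out
  TTF..
  TFTF.
  F.FT.
  ...TT
  F.FT.
Step 3: 5 trees catch fire, 7 burn out
  TF...
  F.F..
  ...F.
  ...TT
  ...F.

TF...
F.F..
...F.
...TT
...F.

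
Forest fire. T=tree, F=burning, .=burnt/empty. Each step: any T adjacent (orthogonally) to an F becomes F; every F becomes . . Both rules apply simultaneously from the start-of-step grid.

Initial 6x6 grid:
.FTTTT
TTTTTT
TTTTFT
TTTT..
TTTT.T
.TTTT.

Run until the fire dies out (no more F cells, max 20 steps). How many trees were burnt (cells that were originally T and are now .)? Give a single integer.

Step 1: +5 fires, +2 burnt (F count now 5)
Step 2: +9 fires, +5 burnt (F count now 9)
Step 3: +5 fires, +9 burnt (F count now 5)
Step 4: +4 fires, +5 burnt (F count now 4)
Step 5: +4 fires, +4 burnt (F count now 4)
Step 6: +0 fires, +4 burnt (F count now 0)
Fire out after step 6
Initially T: 28, now '.': 35
Total burnt (originally-T cells now '.'): 27

Answer: 27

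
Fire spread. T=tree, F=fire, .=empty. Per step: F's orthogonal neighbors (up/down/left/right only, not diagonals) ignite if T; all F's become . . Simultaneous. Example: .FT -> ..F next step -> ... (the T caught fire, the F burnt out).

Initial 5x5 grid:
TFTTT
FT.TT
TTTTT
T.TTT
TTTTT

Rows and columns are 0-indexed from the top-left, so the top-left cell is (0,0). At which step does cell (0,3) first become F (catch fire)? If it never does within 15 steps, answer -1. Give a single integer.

Step 1: cell (0,3)='T' (+4 fires, +2 burnt)
Step 2: cell (0,3)='F' (+3 fires, +4 burnt)
  -> target ignites at step 2
Step 3: cell (0,3)='.' (+4 fires, +3 burnt)
Step 4: cell (0,3)='.' (+4 fires, +4 burnt)
Step 5: cell (0,3)='.' (+3 fires, +4 burnt)
Step 6: cell (0,3)='.' (+2 fires, +3 burnt)
Step 7: cell (0,3)='.' (+1 fires, +2 burnt)
Step 8: cell (0,3)='.' (+0 fires, +1 burnt)
  fire out at step 8

2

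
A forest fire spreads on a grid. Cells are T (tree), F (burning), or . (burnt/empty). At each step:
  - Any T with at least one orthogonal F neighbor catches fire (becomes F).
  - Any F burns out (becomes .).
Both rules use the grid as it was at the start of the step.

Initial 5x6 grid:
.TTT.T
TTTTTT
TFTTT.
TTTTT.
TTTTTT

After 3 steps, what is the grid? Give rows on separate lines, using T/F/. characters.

Step 1: 4 trees catch fire, 1 burn out
  .TTT.T
  TFTTTT
  F.FTT.
  TFTTT.
  TTTTTT
Step 2: 7 trees catch fire, 4 burn out
  .FTT.T
  F.FTTT
  ...FT.
  F.FTT.
  TFTTTT
Step 3: 6 trees catch fire, 7 burn out
  ..FT.T
  ...FTT
  ....F.
  ...FT.
  F.FTTT

..FT.T
...FTT
....F.
...FT.
F.FTTT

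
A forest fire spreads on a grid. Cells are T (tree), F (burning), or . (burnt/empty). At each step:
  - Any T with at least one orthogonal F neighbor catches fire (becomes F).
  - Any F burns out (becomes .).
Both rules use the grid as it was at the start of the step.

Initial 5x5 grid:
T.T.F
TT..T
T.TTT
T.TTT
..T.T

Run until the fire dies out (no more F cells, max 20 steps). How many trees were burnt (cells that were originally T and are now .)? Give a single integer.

Answer: 9

Derivation:
Step 1: +1 fires, +1 burnt (F count now 1)
Step 2: +1 fires, +1 burnt (F count now 1)
Step 3: +2 fires, +1 burnt (F count now 2)
Step 4: +3 fires, +2 burnt (F count now 3)
Step 5: +1 fires, +3 burnt (F count now 1)
Step 6: +1 fires, +1 burnt (F count now 1)
Step 7: +0 fires, +1 burnt (F count now 0)
Fire out after step 7
Initially T: 15, now '.': 19
Total burnt (originally-T cells now '.'): 9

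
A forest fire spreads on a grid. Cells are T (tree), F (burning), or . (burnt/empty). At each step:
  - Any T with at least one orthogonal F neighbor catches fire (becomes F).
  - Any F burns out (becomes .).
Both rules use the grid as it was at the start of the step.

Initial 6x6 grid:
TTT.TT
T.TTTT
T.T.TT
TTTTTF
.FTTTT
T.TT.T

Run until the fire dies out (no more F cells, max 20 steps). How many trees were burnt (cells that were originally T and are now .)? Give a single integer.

Step 1: +5 fires, +2 burnt (F count now 5)
Step 2: +9 fires, +5 burnt (F count now 9)
Step 3: +5 fires, +9 burnt (F count now 5)
Step 4: +4 fires, +5 burnt (F count now 4)
Step 5: +2 fires, +4 burnt (F count now 2)
Step 6: +1 fires, +2 burnt (F count now 1)
Step 7: +0 fires, +1 burnt (F count now 0)
Fire out after step 7
Initially T: 27, now '.': 35
Total burnt (originally-T cells now '.'): 26

Answer: 26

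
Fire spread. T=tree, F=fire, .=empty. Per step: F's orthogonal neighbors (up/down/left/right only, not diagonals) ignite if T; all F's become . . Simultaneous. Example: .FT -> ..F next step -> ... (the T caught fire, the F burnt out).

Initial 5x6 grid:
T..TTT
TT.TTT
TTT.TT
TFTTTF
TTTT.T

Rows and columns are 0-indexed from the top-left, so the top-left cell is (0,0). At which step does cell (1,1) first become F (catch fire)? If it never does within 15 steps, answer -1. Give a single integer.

Step 1: cell (1,1)='T' (+7 fires, +2 burnt)
Step 2: cell (1,1)='F' (+8 fires, +7 burnt)
  -> target ignites at step 2
Step 3: cell (1,1)='.' (+4 fires, +8 burnt)
Step 4: cell (1,1)='.' (+3 fires, +4 burnt)
Step 5: cell (1,1)='.' (+1 fires, +3 burnt)
Step 6: cell (1,1)='.' (+0 fires, +1 burnt)
  fire out at step 6

2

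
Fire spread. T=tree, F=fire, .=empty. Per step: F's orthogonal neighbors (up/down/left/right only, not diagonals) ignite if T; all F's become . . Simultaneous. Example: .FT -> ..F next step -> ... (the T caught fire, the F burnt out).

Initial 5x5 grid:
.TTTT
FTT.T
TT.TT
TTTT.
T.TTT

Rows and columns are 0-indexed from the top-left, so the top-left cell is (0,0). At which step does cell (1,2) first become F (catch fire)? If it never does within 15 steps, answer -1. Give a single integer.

Step 1: cell (1,2)='T' (+2 fires, +1 burnt)
Step 2: cell (1,2)='F' (+4 fires, +2 burnt)
  -> target ignites at step 2
Step 3: cell (1,2)='.' (+3 fires, +4 burnt)
Step 4: cell (1,2)='.' (+2 fires, +3 burnt)
Step 5: cell (1,2)='.' (+3 fires, +2 burnt)
Step 6: cell (1,2)='.' (+3 fires, +3 burnt)
Step 7: cell (1,2)='.' (+2 fires, +3 burnt)
Step 8: cell (1,2)='.' (+0 fires, +2 burnt)
  fire out at step 8

2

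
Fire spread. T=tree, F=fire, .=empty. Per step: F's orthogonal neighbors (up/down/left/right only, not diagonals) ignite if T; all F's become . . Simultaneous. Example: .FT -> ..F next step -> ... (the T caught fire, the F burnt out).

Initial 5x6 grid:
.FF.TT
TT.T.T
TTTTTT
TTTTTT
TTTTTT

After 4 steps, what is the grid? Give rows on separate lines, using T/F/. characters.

Step 1: 1 trees catch fire, 2 burn out
  ....TT
  TF.T.T
  TTTTTT
  TTTTTT
  TTTTTT
Step 2: 2 trees catch fire, 1 burn out
  ....TT
  F..T.T
  TFTTTT
  TTTTTT
  TTTTTT
Step 3: 3 trees catch fire, 2 burn out
  ....TT
  ...T.T
  F.FTTT
  TFTTTT
  TTTTTT
Step 4: 4 trees catch fire, 3 burn out
  ....TT
  ...T.T
  ...FTT
  F.FTTT
  TFTTTT

....TT
...T.T
...FTT
F.FTTT
TFTTTT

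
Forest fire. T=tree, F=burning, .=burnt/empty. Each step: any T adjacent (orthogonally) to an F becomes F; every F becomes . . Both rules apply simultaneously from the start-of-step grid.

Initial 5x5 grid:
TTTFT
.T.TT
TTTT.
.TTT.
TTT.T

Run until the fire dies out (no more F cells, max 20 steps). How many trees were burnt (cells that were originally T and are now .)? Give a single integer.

Answer: 17

Derivation:
Step 1: +3 fires, +1 burnt (F count now 3)
Step 2: +3 fires, +3 burnt (F count now 3)
Step 3: +4 fires, +3 burnt (F count now 4)
Step 4: +2 fires, +4 burnt (F count now 2)
Step 5: +3 fires, +2 burnt (F count now 3)
Step 6: +1 fires, +3 burnt (F count now 1)
Step 7: +1 fires, +1 burnt (F count now 1)
Step 8: +0 fires, +1 burnt (F count now 0)
Fire out after step 8
Initially T: 18, now '.': 24
Total burnt (originally-T cells now '.'): 17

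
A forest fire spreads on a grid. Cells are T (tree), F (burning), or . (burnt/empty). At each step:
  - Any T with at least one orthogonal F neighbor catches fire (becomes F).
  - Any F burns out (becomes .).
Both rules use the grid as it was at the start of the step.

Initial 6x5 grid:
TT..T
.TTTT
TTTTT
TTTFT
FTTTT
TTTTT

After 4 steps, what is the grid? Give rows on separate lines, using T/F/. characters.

Step 1: 7 trees catch fire, 2 burn out
  TT..T
  .TTTT
  TTTFT
  FTF.F
  .FTFT
  FTTTT
Step 2: 9 trees catch fire, 7 burn out
  TT..T
  .TTFT
  FTF.F
  .F...
  ..F.F
  .FTFT
Step 3: 5 trees catch fire, 9 burn out
  TT..T
  .TF.F
  .F...
  .....
  .....
  ..F.F
Step 4: 2 trees catch fire, 5 burn out
  TT..F
  .F...
  .....
  .....
  .....
  .....

TT..F
.F...
.....
.....
.....
.....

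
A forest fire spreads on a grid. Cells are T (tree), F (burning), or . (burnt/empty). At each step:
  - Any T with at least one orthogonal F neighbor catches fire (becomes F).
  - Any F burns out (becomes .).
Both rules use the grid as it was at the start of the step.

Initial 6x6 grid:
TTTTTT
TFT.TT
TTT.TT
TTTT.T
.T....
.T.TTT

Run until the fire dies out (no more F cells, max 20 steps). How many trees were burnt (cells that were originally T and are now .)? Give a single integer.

Answer: 22

Derivation:
Step 1: +4 fires, +1 burnt (F count now 4)
Step 2: +5 fires, +4 burnt (F count now 5)
Step 3: +4 fires, +5 burnt (F count now 4)
Step 4: +3 fires, +4 burnt (F count now 3)
Step 5: +2 fires, +3 burnt (F count now 2)
Step 6: +2 fires, +2 burnt (F count now 2)
Step 7: +1 fires, +2 burnt (F count now 1)
Step 8: +1 fires, +1 burnt (F count now 1)
Step 9: +0 fires, +1 burnt (F count now 0)
Fire out after step 9
Initially T: 25, now '.': 33
Total burnt (originally-T cells now '.'): 22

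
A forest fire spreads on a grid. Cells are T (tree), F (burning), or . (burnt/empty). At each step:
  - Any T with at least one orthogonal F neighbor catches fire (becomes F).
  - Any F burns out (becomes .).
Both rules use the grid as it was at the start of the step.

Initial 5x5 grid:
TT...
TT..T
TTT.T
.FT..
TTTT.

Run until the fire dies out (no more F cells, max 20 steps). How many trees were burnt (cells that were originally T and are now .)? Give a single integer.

Step 1: +3 fires, +1 burnt (F count now 3)
Step 2: +5 fires, +3 burnt (F count now 5)
Step 3: +3 fires, +5 burnt (F count now 3)
Step 4: +1 fires, +3 burnt (F count now 1)
Step 5: +0 fires, +1 burnt (F count now 0)
Fire out after step 5
Initially T: 14, now '.': 23
Total burnt (originally-T cells now '.'): 12

Answer: 12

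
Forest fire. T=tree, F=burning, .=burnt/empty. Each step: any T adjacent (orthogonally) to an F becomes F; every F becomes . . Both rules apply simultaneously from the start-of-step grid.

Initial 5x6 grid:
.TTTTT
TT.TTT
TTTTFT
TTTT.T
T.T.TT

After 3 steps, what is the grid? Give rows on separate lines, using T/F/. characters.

Step 1: 3 trees catch fire, 1 burn out
  .TTTTT
  TT.TFT
  TTTF.F
  TTTT.T
  T.T.TT
Step 2: 6 trees catch fire, 3 burn out
  .TTTFT
  TT.F.F
  TTF...
  TTTF.F
  T.T.TT
Step 3: 5 trees catch fire, 6 burn out
  .TTF.F
  TT....
  TF....
  TTF...
  T.T.TF

.TTF.F
TT....
TF....
TTF...
T.T.TF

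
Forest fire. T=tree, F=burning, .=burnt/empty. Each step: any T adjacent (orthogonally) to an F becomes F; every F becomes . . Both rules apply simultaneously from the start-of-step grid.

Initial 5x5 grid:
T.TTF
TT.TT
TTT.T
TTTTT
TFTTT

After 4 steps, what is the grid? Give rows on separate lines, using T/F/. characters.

Step 1: 5 trees catch fire, 2 burn out
  T.TF.
  TT.TF
  TTT.T
  TFTTT
  F.FTT
Step 2: 7 trees catch fire, 5 burn out
  T.F..
  TT.F.
  TFT.F
  F.FTT
  ...FT
Step 3: 6 trees catch fire, 7 burn out
  T....
  TF...
  F.F..
  ...FF
  ....F
Step 4: 1 trees catch fire, 6 burn out
  T....
  F....
  .....
  .....
  .....

T....
F....
.....
.....
.....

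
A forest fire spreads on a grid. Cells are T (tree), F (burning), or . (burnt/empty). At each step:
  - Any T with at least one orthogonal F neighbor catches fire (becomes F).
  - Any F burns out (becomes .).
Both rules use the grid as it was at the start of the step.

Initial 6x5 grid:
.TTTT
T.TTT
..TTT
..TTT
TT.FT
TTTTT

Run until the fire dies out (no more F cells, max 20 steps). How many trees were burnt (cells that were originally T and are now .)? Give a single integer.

Answer: 21

Derivation:
Step 1: +3 fires, +1 burnt (F count now 3)
Step 2: +5 fires, +3 burnt (F count now 5)
Step 3: +4 fires, +5 burnt (F count now 4)
Step 4: +5 fires, +4 burnt (F count now 5)
Step 5: +3 fires, +5 burnt (F count now 3)
Step 6: +1 fires, +3 burnt (F count now 1)
Step 7: +0 fires, +1 burnt (F count now 0)
Fire out after step 7
Initially T: 22, now '.': 29
Total burnt (originally-T cells now '.'): 21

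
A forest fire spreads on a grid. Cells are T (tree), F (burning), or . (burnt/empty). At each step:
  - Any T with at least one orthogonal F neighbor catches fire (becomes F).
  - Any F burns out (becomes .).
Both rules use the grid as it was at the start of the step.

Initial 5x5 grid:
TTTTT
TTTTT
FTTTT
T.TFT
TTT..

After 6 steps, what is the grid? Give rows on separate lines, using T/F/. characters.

Step 1: 6 trees catch fire, 2 burn out
  TTTTT
  FTTTT
  .FTFT
  F.F.F
  TTT..
Step 2: 7 trees catch fire, 6 burn out
  FTTTT
  .FTFT
  ..F.F
  .....
  FTF..
Step 3: 5 trees catch fire, 7 burn out
  .FTFT
  ..F.F
  .....
  .....
  .F...
Step 4: 2 trees catch fire, 5 burn out
  ..F.F
  .....
  .....
  .....
  .....
Step 5: 0 trees catch fire, 2 burn out
  .....
  .....
  .....
  .....
  .....
Step 6: 0 trees catch fire, 0 burn out
  .....
  .....
  .....
  .....
  .....

.....
.....
.....
.....
.....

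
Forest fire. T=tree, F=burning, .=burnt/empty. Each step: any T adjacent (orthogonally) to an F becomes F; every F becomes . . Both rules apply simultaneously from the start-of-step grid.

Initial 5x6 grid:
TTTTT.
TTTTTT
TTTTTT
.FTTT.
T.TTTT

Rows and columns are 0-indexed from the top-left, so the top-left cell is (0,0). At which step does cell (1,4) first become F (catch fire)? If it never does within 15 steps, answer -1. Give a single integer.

Step 1: cell (1,4)='T' (+2 fires, +1 burnt)
Step 2: cell (1,4)='T' (+5 fires, +2 burnt)
Step 3: cell (1,4)='T' (+6 fires, +5 burnt)
Step 4: cell (1,4)='T' (+5 fires, +6 burnt)
Step 5: cell (1,4)='F' (+4 fires, +5 burnt)
  -> target ignites at step 5
Step 6: cell (1,4)='.' (+2 fires, +4 burnt)
Step 7: cell (1,4)='.' (+0 fires, +2 burnt)
  fire out at step 7

5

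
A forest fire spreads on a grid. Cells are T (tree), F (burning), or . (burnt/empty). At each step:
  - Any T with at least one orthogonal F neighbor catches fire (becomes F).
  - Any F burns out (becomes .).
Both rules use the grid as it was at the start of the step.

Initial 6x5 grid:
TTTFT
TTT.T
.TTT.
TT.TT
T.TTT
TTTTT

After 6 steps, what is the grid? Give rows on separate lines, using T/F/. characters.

Step 1: 2 trees catch fire, 1 burn out
  TTF.F
  TTT.T
  .TTT.
  TT.TT
  T.TTT
  TTTTT
Step 2: 3 trees catch fire, 2 burn out
  TF...
  TTF.F
  .TTT.
  TT.TT
  T.TTT
  TTTTT
Step 3: 3 trees catch fire, 3 burn out
  F....
  TF...
  .TFT.
  TT.TT
  T.TTT
  TTTTT
Step 4: 3 trees catch fire, 3 burn out
  .....
  F....
  .F.F.
  TT.TT
  T.TTT
  TTTTT
Step 5: 2 trees catch fire, 3 burn out
  .....
  .....
  .....
  TF.FT
  T.TTT
  TTTTT
Step 6: 3 trees catch fire, 2 burn out
  .....
  .....
  .....
  F...F
  T.TFT
  TTTTT

.....
.....
.....
F...F
T.TFT
TTTTT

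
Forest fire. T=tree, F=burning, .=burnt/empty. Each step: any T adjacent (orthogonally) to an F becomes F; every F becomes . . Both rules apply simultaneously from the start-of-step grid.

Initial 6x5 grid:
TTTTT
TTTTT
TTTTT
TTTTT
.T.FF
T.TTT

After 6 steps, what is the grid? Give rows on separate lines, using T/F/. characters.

Step 1: 4 trees catch fire, 2 burn out
  TTTTT
  TTTTT
  TTTTT
  TTTFF
  .T...
  T.TFF
Step 2: 4 trees catch fire, 4 burn out
  TTTTT
  TTTTT
  TTTFF
  TTF..
  .T...
  T.F..
Step 3: 4 trees catch fire, 4 burn out
  TTTTT
  TTTFF
  TTF..
  TF...
  .T...
  T....
Step 4: 6 trees catch fire, 4 burn out
  TTTFF
  TTF..
  TF...
  F....
  .F...
  T....
Step 5: 3 trees catch fire, 6 burn out
  TTF..
  TF...
  F....
  .....
  .....
  T....
Step 6: 2 trees catch fire, 3 burn out
  TF...
  F....
  .....
  .....
  .....
  T....

TF...
F....
.....
.....
.....
T....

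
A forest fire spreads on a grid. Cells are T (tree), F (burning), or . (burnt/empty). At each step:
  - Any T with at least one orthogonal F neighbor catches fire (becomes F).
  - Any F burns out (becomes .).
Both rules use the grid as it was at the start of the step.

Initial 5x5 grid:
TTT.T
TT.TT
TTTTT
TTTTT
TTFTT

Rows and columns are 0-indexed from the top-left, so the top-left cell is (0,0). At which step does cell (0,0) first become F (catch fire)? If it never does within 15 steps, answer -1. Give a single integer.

Step 1: cell (0,0)='T' (+3 fires, +1 burnt)
Step 2: cell (0,0)='T' (+5 fires, +3 burnt)
Step 3: cell (0,0)='T' (+4 fires, +5 burnt)
Step 4: cell (0,0)='T' (+4 fires, +4 burnt)
Step 5: cell (0,0)='T' (+3 fires, +4 burnt)
Step 6: cell (0,0)='F' (+3 fires, +3 burnt)
  -> target ignites at step 6
Step 7: cell (0,0)='.' (+0 fires, +3 burnt)
  fire out at step 7

6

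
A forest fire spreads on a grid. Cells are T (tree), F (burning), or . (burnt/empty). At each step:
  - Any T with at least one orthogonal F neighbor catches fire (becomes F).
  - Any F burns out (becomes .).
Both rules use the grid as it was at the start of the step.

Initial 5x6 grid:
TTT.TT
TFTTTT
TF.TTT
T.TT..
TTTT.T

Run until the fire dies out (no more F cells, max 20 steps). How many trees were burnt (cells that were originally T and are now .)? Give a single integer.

Step 1: +4 fires, +2 burnt (F count now 4)
Step 2: +4 fires, +4 burnt (F count now 4)
Step 3: +3 fires, +4 burnt (F count now 3)
Step 4: +5 fires, +3 burnt (F count now 5)
Step 5: +5 fires, +5 burnt (F count now 5)
Step 6: +0 fires, +5 burnt (F count now 0)
Fire out after step 6
Initially T: 22, now '.': 29
Total burnt (originally-T cells now '.'): 21

Answer: 21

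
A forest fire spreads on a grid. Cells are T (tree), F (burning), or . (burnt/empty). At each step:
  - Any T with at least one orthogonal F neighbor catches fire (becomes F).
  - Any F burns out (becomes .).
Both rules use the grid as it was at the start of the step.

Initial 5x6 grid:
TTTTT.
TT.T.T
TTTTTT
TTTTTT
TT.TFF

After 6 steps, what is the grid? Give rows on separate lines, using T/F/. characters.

Step 1: 3 trees catch fire, 2 burn out
  TTTTT.
  TT.T.T
  TTTTTT
  TTTTFF
  TT.F..
Step 2: 3 trees catch fire, 3 burn out
  TTTTT.
  TT.T.T
  TTTTFF
  TTTF..
  TT....
Step 3: 3 trees catch fire, 3 burn out
  TTTTT.
  TT.T.F
  TTTF..
  TTF...
  TT....
Step 4: 3 trees catch fire, 3 burn out
  TTTTT.
  TT.F..
  TTF...
  TF....
  TT....
Step 5: 4 trees catch fire, 3 burn out
  TTTFT.
  TT....
  TF....
  F.....
  TF....
Step 6: 5 trees catch fire, 4 burn out
  TTF.F.
  TF....
  F.....
  ......
  F.....

TTF.F.
TF....
F.....
......
F.....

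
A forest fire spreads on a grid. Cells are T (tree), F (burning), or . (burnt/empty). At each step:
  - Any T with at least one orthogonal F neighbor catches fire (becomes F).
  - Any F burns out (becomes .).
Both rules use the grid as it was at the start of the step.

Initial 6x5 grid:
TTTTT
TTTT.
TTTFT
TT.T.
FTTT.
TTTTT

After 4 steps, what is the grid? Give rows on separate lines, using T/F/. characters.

Step 1: 7 trees catch fire, 2 burn out
  TTTTT
  TTTF.
  TTF.F
  FT.F.
  .FTT.
  FTTTT
Step 2: 8 trees catch fire, 7 burn out
  TTTFT
  TTF..
  FF...
  .F...
  ..FF.
  .FTTT
Step 3: 6 trees catch fire, 8 burn out
  TTF.F
  FF...
  .....
  .....
  .....
  ..FFT
Step 4: 3 trees catch fire, 6 burn out
  FF...
  .....
  .....
  .....
  .....
  ....F

FF...
.....
.....
.....
.....
....F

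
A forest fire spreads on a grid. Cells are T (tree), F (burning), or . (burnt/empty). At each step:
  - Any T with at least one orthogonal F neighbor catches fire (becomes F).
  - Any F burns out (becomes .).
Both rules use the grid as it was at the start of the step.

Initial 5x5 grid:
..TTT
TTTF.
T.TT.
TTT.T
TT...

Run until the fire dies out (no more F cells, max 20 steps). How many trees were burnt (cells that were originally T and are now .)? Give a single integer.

Answer: 14

Derivation:
Step 1: +3 fires, +1 burnt (F count now 3)
Step 2: +4 fires, +3 burnt (F count now 4)
Step 3: +2 fires, +4 burnt (F count now 2)
Step 4: +2 fires, +2 burnt (F count now 2)
Step 5: +2 fires, +2 burnt (F count now 2)
Step 6: +1 fires, +2 burnt (F count now 1)
Step 7: +0 fires, +1 burnt (F count now 0)
Fire out after step 7
Initially T: 15, now '.': 24
Total burnt (originally-T cells now '.'): 14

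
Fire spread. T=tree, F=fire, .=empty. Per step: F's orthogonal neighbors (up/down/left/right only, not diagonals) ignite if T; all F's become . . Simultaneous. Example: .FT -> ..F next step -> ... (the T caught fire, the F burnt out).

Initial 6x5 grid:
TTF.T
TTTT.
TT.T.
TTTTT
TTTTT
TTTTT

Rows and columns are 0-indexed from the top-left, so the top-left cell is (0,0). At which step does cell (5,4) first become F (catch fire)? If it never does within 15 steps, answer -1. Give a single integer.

Step 1: cell (5,4)='T' (+2 fires, +1 burnt)
Step 2: cell (5,4)='T' (+3 fires, +2 burnt)
Step 3: cell (5,4)='T' (+3 fires, +3 burnt)
Step 4: cell (5,4)='T' (+3 fires, +3 burnt)
Step 5: cell (5,4)='T' (+5 fires, +3 burnt)
Step 6: cell (5,4)='T' (+5 fires, +5 burnt)
Step 7: cell (5,4)='F' (+3 fires, +5 burnt)
  -> target ignites at step 7
Step 8: cell (5,4)='.' (+0 fires, +3 burnt)
  fire out at step 8

7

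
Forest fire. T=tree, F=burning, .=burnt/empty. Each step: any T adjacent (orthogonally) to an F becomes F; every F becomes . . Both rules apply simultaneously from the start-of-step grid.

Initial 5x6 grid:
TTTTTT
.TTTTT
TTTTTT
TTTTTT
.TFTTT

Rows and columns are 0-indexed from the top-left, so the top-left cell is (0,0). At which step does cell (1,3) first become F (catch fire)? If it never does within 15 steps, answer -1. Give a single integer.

Step 1: cell (1,3)='T' (+3 fires, +1 burnt)
Step 2: cell (1,3)='T' (+4 fires, +3 burnt)
Step 3: cell (1,3)='T' (+6 fires, +4 burnt)
Step 4: cell (1,3)='F' (+6 fires, +6 burnt)
  -> target ignites at step 4
Step 5: cell (1,3)='.' (+4 fires, +6 burnt)
Step 6: cell (1,3)='.' (+3 fires, +4 burnt)
Step 7: cell (1,3)='.' (+1 fires, +3 burnt)
Step 8: cell (1,3)='.' (+0 fires, +1 burnt)
  fire out at step 8

4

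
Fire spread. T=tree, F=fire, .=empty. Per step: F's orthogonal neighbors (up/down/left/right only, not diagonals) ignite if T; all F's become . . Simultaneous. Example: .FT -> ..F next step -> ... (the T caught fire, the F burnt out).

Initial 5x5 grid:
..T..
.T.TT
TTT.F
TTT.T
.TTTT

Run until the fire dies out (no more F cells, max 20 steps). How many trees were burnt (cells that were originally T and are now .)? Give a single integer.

Step 1: +2 fires, +1 burnt (F count now 2)
Step 2: +2 fires, +2 burnt (F count now 2)
Step 3: +1 fires, +2 burnt (F count now 1)
Step 4: +1 fires, +1 burnt (F count now 1)
Step 5: +2 fires, +1 burnt (F count now 2)
Step 6: +2 fires, +2 burnt (F count now 2)
Step 7: +2 fires, +2 burnt (F count now 2)
Step 8: +2 fires, +2 burnt (F count now 2)
Step 9: +0 fires, +2 burnt (F count now 0)
Fire out after step 9
Initially T: 15, now '.': 24
Total burnt (originally-T cells now '.'): 14

Answer: 14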